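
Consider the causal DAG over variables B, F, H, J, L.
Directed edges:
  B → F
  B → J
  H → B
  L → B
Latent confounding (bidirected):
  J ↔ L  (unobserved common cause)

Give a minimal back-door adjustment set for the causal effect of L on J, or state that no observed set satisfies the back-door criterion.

L→J: no observed back-door set.

desc(L)\{L}={B,F,J}; candidates ⊆ {H}.
L↔J: latent back-door arc(s) into L.
size 0: {}; under {} L still reaches {J} ∋ J.
size 1: {H}; under {H} L still reaches {J} ∋ J.
L↔J cannot be blocked by any observed set — no back-door set.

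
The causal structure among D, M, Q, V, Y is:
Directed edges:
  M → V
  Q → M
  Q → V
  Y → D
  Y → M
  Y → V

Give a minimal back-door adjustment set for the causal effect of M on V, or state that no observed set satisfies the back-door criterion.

desc(M)\{M}={V}; candidates ⊆ {D,Q,Y}.
size 0: {}; under {} M still reaches {D,Q,V,Y} ∋ V.
size 1: {D}, {Q}, {Y}; under {D} M still reaches {Q,V,Y} ∋ V.
{Q,Y}: M⊥V given {Q,Y} in G with M→· removed — back-door holds.

M→V: minimal back-door set {Q, Y}.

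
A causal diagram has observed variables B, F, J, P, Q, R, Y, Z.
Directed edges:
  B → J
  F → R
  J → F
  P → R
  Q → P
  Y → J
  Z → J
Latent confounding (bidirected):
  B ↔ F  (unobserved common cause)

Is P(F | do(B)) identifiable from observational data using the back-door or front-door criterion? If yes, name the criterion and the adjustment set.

desc(B)\{B}={F,J,R}; candidates ⊆ {P,Q,Y,Z}.
B↔F: latent back-door arc(s) into B.
size 0: {}; under {} B still reaches {F,R} ∋ F.
size 1: {P}, {Q}, {Y} …(+1); under {P} B still reaches {F,R} ∋ F.
size 2: {P,Q}, {P,Y}, {P,Z} …(+3); under {P,Q} B still reaches {F,R} ∋ F.
B↔F cannot be blocked by any observed set — no back-door set.
{J}: (i) intercepts every directed B→F path; (ii) no back-door B→{J}; (iii) {B} blocks every back-door {J}→F. Front-door holds.
P(F|do(B)) = Σ_{J} P(J|B) Σ_{B'} P(F|J,B')P(B').

P(F|do(B)): frontdoor, adjust for {J}.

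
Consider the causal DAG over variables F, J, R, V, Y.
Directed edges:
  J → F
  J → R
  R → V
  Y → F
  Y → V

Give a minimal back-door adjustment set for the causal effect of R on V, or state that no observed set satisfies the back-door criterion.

desc(R)\{R}={V}; candidates ⊆ {F,J,Y}.
∅: R⊥V given ∅ in G with R→· removed — back-door holds.

R→V: minimal back-door set ∅.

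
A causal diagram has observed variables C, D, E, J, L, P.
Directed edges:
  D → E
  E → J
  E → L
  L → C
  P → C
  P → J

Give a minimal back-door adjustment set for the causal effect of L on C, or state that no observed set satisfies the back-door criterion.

L→C: minimal back-door set ∅.

desc(L)\{L}={C}; candidates ⊆ {D,E,J,P}.
∅: L⊥C given ∅ in G with L→· removed — back-door holds.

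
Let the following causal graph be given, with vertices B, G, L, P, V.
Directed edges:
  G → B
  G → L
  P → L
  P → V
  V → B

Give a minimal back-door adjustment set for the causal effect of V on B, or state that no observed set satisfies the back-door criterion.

V→B: minimal back-door set ∅.

desc(V)\{V}={B}; candidates ⊆ {G,L,P}.
∅: V⊥B given ∅ in G with V→· removed — back-door holds.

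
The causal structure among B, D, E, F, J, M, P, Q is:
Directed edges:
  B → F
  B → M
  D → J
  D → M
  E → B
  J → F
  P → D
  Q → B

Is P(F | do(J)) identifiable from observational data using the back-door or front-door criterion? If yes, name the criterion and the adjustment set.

P(F|do(J)): backdoor, adjust for ∅.

desc(J)\{J}={F}; candidates ⊆ {B,D,E,M,P,Q}.
∅: J⊥F given ∅ in G with J→· removed — back-door holds.
P(F|do(J)) = P(F|J) — no adjustment needed.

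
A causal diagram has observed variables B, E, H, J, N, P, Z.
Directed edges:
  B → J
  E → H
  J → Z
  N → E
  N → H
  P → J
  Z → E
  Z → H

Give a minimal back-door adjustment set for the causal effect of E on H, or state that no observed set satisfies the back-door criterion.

E→H: minimal back-door set {N, Z}.

desc(E)\{E}={H}; candidates ⊆ {B,J,N,P,Z}.
size 0: {}; under {} E still reaches {B,H,J,N,P,Z} ∋ H.
size 1: {B}, {J}, {N} …(+2); under {B} E still reaches {H,J,N,P,Z} ∋ H.
{N,Z}: E⊥H given {N,Z} in G with E→· removed — back-door holds.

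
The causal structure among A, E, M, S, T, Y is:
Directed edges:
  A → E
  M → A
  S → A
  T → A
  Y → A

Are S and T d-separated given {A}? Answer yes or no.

No — S and T are d-connected given {A}.

Bayes-Ball from S | {A} reaches {M,T,Y}.
T ∈ reach(S|{A}) ⇒ S ⊥̸ T | {A}.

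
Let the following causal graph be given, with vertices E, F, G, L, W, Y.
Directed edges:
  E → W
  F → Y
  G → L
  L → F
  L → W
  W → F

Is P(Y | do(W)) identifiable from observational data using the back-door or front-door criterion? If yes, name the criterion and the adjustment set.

desc(W)\{W}={F,Y}; candidates ⊆ {E,G,L}.
size 0: {}; under {} W still reaches {E,F,G,L,Y} ∋ Y.
{L}: W⊥Y given {L} in G with W→· removed — back-door holds.
P(Y|do(W)) = Σ_{L} P(Y|W,L)·P(L).

P(Y|do(W)): backdoor, adjust for {L}.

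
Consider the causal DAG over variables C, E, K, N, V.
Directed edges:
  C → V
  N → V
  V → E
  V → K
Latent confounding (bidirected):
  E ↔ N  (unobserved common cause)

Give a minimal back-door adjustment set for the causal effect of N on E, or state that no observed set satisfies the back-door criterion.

desc(N)\{N}={E,K,V}; candidates ⊆ {C}.
N↔E: latent back-door arc(s) into N.
size 0: {}; under {} N still reaches {E} ∋ E.
size 1: {C}; under {C} N still reaches {E} ∋ E.
N↔E cannot be blocked by any observed set — no back-door set.

N→E: no observed back-door set.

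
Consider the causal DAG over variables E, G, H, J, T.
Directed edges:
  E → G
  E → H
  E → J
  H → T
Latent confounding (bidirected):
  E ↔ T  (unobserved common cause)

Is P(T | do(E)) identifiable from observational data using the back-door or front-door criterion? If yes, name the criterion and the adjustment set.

desc(E)\{E}={G,H,J,T}; candidates ⊆ {—}.
E↔T: latent back-door arc(s) into E.
size 0: {}; under {} E still reaches {T} ∋ T.
E↔T cannot be blocked by any observed set — no back-door set.
{H}: (i) intercepts every directed E→T path; (ii) no back-door E→{H}; (iii) {E} blocks every back-door {H}→T. Front-door holds.
P(T|do(E)) = Σ_{H} P(H|E) Σ_{E'} P(T|H,E')P(E').

P(T|do(E)): frontdoor, adjust for {H}.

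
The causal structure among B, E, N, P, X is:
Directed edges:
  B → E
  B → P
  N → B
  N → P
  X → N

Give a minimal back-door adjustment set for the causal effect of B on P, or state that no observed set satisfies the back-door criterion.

B→P: minimal back-door set {N}.

desc(B)\{B}={E,P}; candidates ⊆ {N,X}.
size 0: {}; under {} B still reaches {N,P,X} ∋ P.
{N}: B⊥P given {N} in G with B→· removed — back-door holds.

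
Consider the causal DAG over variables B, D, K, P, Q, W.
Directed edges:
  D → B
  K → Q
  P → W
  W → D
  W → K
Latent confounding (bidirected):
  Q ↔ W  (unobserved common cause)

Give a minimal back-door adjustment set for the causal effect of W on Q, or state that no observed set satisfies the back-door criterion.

desc(W)\{W}={B,D,K,Q}; candidates ⊆ {P}.
W↔Q: latent back-door arc(s) into W.
size 0: {}; under {} W still reaches {P,Q} ∋ Q.
size 1: {P}; under {P} W still reaches {Q} ∋ Q.
W↔Q cannot be blocked by any observed set — no back-door set.

W→Q: no observed back-door set.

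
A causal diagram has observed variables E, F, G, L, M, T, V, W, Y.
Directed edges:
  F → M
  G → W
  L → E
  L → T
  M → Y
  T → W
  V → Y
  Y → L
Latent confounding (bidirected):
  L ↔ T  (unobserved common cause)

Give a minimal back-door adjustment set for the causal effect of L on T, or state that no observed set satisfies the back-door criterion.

desc(L)\{L}={E,T,W}; candidates ⊆ {F,G,M,V,Y}.
L↔T: latent back-door arc(s) into L.
size 0: {}; under {} L still reaches {F,M,T,V,W,Y} ∋ T.
size 1: {F}, {G}, {M} …(+2); under {F} L still reaches {M,T,V,W,Y} ∋ T.
size 2: {F,G}, {F,M}, {F,V} …(+7); under {F,G} L still reaches {M,T,V,W,Y} ∋ T.
L↔T cannot be blocked by any observed set — no back-door set.

L→T: no observed back-door set.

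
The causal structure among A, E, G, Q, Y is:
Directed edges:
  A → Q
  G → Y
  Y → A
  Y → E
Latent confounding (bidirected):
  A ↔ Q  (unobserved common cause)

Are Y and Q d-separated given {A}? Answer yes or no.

No — Y and Q are d-connected given {A}.

Bayes-Ball from Y | {A} reaches {E,G,Q}.
Q ∈ reach(Y|{A}) ⇒ Y ⊥̸ Q | {A}.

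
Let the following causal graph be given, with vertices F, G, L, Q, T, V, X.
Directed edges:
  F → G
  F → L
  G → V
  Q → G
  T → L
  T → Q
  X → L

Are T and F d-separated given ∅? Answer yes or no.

Yes — T ⊥ F | ∅.

Bayes-Ball from T | ∅ reaches {G,L,Q,V}.
F ∉ reach(T|∅) ⇒ T ⊥ F | ∅.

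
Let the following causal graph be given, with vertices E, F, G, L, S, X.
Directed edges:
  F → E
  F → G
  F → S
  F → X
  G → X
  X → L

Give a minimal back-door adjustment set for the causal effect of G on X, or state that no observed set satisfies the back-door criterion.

G→X: minimal back-door set {F}.

desc(G)\{G}={L,X}; candidates ⊆ {E,F,S}.
size 0: {}; under {} G still reaches {E,F,L,S,X} ∋ X.
{F}: G⊥X given {F} in G with G→· removed — back-door holds.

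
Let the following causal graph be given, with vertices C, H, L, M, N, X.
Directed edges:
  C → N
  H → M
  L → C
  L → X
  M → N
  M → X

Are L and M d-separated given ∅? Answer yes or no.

Yes — L ⊥ M | ∅.

Bayes-Ball from L | ∅ reaches {C,N,X}.
M ∉ reach(L|∅) ⇒ L ⊥ M | ∅.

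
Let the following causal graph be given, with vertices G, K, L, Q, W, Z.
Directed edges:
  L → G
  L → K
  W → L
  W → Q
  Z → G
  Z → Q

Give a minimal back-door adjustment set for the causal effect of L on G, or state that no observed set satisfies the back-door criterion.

L→G: minimal back-door set ∅.

desc(L)\{L}={G,K}; candidates ⊆ {Q,W,Z}.
∅: L⊥G given ∅ in G with L→· removed — back-door holds.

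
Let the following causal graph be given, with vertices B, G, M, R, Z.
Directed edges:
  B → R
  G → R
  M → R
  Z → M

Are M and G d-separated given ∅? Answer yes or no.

Yes — M ⊥ G | ∅.

Bayes-Ball from M | ∅ reaches {R,Z}.
G ∉ reach(M|∅) ⇒ M ⊥ G | ∅.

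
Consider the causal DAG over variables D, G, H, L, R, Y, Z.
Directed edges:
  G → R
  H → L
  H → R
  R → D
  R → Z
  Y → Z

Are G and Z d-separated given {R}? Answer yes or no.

Yes — G ⊥ Z | {R}.

Bayes-Ball from G | {R} reaches {H,L}.
Z ∉ reach(G|{R}) ⇒ G ⊥ Z | {R}.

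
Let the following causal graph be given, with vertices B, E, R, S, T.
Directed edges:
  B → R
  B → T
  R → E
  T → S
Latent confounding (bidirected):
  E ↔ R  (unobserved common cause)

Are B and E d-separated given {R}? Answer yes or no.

No — B and E are d-connected given {R}.

Bayes-Ball from B | {R} reaches {E,S,T}.
E ∈ reach(B|{R}) ⇒ B ⊥̸ E | {R}.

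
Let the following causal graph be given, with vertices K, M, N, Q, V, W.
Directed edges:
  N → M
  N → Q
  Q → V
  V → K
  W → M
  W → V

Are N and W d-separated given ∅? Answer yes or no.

Yes — N ⊥ W | ∅.

Bayes-Ball from N | ∅ reaches {K,M,Q,V}.
W ∉ reach(N|∅) ⇒ N ⊥ W | ∅.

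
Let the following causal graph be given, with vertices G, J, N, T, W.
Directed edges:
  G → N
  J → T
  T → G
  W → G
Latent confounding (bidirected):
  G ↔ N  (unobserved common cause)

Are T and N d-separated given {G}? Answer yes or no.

No — T and N are d-connected given {G}.

Bayes-Ball from T | {G} reaches {J,N,W}.
N ∈ reach(T|{G}) ⇒ T ⊥̸ N | {G}.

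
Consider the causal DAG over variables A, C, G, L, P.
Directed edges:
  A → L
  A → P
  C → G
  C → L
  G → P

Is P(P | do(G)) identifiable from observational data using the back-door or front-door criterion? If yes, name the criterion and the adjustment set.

P(P|do(G)): backdoor, adjust for ∅.

desc(G)\{G}={P}; candidates ⊆ {A,C,L}.
∅: G⊥P given ∅ in G with G→· removed — back-door holds.
P(P|do(G)) = P(P|G) — no adjustment needed.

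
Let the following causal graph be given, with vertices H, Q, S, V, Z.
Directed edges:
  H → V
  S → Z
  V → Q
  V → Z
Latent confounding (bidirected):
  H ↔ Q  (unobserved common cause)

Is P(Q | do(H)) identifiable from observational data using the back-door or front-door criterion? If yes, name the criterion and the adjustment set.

desc(H)\{H}={Q,V,Z}; candidates ⊆ {S}.
H↔Q: latent back-door arc(s) into H.
size 0: {}; under {} H still reaches {Q} ∋ Q.
size 1: {S}; under {S} H still reaches {Q} ∋ Q.
H↔Q cannot be blocked by any observed set — no back-door set.
{V}: (i) intercepts every directed H→Q path; (ii) no back-door H→{V}; (iii) {H} blocks every back-door {V}→Q. Front-door holds.
P(Q|do(H)) = Σ_{V} P(V|H) Σ_{H'} P(Q|V,H')P(H').

P(Q|do(H)): frontdoor, adjust for {V}.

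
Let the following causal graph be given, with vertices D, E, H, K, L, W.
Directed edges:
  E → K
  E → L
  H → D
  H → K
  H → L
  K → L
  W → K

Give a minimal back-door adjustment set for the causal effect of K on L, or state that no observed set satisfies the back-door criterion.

K→L: minimal back-door set {E, H}.

desc(K)\{K}={L}; candidates ⊆ {D,E,H,W}.
size 0: {}; under {} K still reaches {D,E,H,L,W} ∋ L.
size 1: {D}, {E}, {H} …(+1); under {D} K still reaches {E,H,L,W} ∋ L.
{E,H}: K⊥L given {E,H} in G with K→· removed — back-door holds.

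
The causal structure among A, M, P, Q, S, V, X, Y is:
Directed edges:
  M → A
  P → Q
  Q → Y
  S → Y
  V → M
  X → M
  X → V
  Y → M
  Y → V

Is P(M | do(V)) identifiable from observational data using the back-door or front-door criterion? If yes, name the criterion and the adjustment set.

desc(V)\{V}={A,M}; candidates ⊆ {P,Q,S,X,Y}.
size 0: {}; under {} V still reaches {A,M,P,Q,S,X,Y} ∋ M.
size 1: {P}, {Q}, {S} …(+2); under {P} V still reaches {A,M,Q,S,X,Y} ∋ M.
{X,Y}: V⊥M given {X,Y} in G with V→· removed — back-door holds.
P(M|do(V)) = Σ_{X,Y} P(M|V,X,Y)·P(X,Y).

P(M|do(V)): backdoor, adjust for {X, Y}.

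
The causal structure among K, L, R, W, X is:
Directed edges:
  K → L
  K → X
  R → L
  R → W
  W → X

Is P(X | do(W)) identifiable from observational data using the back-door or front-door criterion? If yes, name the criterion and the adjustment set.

P(X|do(W)): backdoor, adjust for ∅.

desc(W)\{W}={X}; candidates ⊆ {K,L,R}.
∅: W⊥X given ∅ in G with W→· removed — back-door holds.
P(X|do(W)) = P(X|W) — no adjustment needed.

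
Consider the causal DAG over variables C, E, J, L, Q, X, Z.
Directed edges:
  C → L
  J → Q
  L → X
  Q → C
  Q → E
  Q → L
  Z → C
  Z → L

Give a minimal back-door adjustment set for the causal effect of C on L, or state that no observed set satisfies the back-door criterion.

C→L: minimal back-door set {Q, Z}.

desc(C)\{C}={L,X}; candidates ⊆ {E,J,Q,Z}.
size 0: {}; under {} C still reaches {E,J,L,Q,X,Z} ∋ L.
size 1: {E}, {J}, {Q} …(+1); under {E} C still reaches {J,L,Q,X,Z} ∋ L.
{Q,Z}: C⊥L given {Q,Z} in G with C→· removed — back-door holds.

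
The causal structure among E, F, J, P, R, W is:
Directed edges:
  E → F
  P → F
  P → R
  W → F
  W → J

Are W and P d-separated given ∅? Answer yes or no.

Bayes-Ball from W | ∅ reaches {F,J}.
P ∉ reach(W|∅) ⇒ W ⊥ P | ∅.

Yes — W ⊥ P | ∅.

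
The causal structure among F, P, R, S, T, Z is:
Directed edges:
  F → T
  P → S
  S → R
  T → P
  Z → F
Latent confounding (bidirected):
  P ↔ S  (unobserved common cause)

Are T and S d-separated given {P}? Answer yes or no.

Bayes-Ball from T | {P} reaches {F,R,S,Z}.
S ∈ reach(T|{P}) ⇒ T ⊥̸ S | {P}.

No — T and S are d-connected given {P}.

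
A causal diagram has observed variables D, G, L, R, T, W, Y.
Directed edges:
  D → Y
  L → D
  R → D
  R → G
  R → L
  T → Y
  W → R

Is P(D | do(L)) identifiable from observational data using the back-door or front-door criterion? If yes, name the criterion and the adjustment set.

desc(L)\{L}={D,Y}; candidates ⊆ {G,R,T,W}.
size 0: {}; under {} L still reaches {D,G,R,W,Y} ∋ D.
{R}: L⊥D given {R} in G with L→· removed — back-door holds.
P(D|do(L)) = Σ_{R} P(D|L,R)·P(R).

P(D|do(L)): backdoor, adjust for {R}.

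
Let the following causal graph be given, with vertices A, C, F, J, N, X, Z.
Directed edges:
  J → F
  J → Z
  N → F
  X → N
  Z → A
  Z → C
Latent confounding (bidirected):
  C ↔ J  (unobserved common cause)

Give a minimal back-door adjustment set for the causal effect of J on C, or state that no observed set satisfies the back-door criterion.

J→C: no observed back-door set.

desc(J)\{J}={A,C,F,Z}; candidates ⊆ {N,X}.
J↔C: latent back-door arc(s) into J.
size 0: {}; under {} J still reaches {C} ∋ C.
size 1: {N}, {X}; under {N} J still reaches {C} ∋ C.
size 2: {N,X}; under {N,X} J still reaches {C} ∋ C.
J↔C cannot be blocked by any observed set — no back-door set.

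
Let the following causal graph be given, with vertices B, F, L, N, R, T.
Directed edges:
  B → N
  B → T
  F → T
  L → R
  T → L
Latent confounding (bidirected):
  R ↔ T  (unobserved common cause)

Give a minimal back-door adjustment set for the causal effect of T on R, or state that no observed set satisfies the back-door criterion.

desc(T)\{T}={L,R}; candidates ⊆ {B,F,N}.
T↔R: latent back-door arc(s) into T.
size 0: {}; under {} T still reaches {B,F,N,R} ∋ R.
size 1: {B}, {F}, {N}; under {B} T still reaches {F,R} ∋ R.
size 2: {B,F}, {B,N}, {F,N}; under {B,F} T still reaches {R} ∋ R.
T↔R cannot be blocked by any observed set — no back-door set.

T→R: no observed back-door set.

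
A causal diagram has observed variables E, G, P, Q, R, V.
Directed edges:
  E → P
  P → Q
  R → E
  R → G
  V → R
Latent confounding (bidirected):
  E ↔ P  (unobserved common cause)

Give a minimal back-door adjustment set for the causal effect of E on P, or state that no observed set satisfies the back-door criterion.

E→P: no observed back-door set.

desc(E)\{E}={P,Q}; candidates ⊆ {G,R,V}.
E↔P: latent back-door arc(s) into E.
size 0: {}; under {} E still reaches {G,P,Q,R,V} ∋ P.
size 1: {G}, {R}, {V}; under {G} E still reaches {P,Q,R,V} ∋ P.
size 2: {G,R}, {G,V}, {R,V}; under {G,R} E still reaches {P,Q} ∋ P.
E↔P cannot be blocked by any observed set — no back-door set.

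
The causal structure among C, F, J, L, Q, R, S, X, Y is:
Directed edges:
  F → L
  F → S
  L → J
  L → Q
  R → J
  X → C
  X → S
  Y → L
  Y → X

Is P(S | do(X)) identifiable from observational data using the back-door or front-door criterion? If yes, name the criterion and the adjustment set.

P(S|do(X)): backdoor, adjust for ∅.

desc(X)\{X}={C,S}; candidates ⊆ {F,J,L,Q,R,Y}.
∅: X⊥S given ∅ in G with X→· removed — back-door holds.
P(S|do(X)) = P(S|X) — no adjustment needed.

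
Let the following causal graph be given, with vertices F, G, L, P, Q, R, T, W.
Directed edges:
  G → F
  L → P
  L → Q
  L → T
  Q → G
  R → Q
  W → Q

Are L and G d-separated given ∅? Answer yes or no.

No — L and G are d-connected given ∅.

Bayes-Ball from L | ∅ reaches {F,G,P,Q,T}.
G ∈ reach(L|∅) ⇒ L ⊥̸ G | ∅.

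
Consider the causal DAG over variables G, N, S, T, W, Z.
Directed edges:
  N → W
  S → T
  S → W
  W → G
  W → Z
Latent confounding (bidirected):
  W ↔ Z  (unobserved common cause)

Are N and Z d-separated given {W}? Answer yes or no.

Bayes-Ball from N | {W} reaches {S,T,Z}.
Z ∈ reach(N|{W}) ⇒ N ⊥̸ Z | {W}.

No — N and Z are d-connected given {W}.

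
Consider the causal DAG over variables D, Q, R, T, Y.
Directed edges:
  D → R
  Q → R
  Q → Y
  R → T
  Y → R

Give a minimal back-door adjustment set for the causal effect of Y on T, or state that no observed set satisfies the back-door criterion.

desc(Y)\{Y}={R,T}; candidates ⊆ {D,Q}.
size 0: {}; under {} Y still reaches {Q,R,T} ∋ T.
{Q}: Y⊥T given {Q} in G with Y→· removed — back-door holds.

Y→T: minimal back-door set {Q}.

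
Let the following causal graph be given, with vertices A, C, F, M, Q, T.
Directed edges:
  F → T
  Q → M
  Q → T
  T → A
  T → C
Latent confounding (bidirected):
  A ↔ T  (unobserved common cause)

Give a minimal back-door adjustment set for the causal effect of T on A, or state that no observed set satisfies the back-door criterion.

T→A: no observed back-door set.

desc(T)\{T}={A,C}; candidates ⊆ {F,M,Q}.
T↔A: latent back-door arc(s) into T.
size 0: {}; under {} T still reaches {A,F,M,Q} ∋ A.
size 1: {F}, {M}, {Q}; under {F} T still reaches {A,M,Q} ∋ A.
size 2: {F,M}, {F,Q}, {M,Q}; under {F,M} T still reaches {A,Q} ∋ A.
T↔A cannot be blocked by any observed set — no back-door set.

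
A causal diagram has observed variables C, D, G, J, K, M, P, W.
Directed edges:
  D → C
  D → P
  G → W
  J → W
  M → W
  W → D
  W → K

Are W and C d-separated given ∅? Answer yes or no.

Bayes-Ball from W | ∅ reaches {C,D,G,J,K,M,P}.
C ∈ reach(W|∅) ⇒ W ⊥̸ C | ∅.

No — W and C are d-connected given ∅.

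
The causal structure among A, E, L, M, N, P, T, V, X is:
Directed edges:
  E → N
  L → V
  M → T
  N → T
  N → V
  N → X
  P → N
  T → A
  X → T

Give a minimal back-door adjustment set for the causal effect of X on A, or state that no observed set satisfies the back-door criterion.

desc(X)\{X}={A,T}; candidates ⊆ {E,L,M,N,P,V}.
size 0: {}; under {} X still reaches {A,E,N,P,T,V} ∋ A.
{N}: X⊥A given {N} in G with X→· removed — back-door holds.

X→A: minimal back-door set {N}.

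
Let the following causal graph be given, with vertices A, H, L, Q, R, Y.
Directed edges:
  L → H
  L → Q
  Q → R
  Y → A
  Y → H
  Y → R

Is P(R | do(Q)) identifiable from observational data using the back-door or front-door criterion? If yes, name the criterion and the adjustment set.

desc(Q)\{Q}={R}; candidates ⊆ {A,H,L,Y}.
∅: Q⊥R given ∅ in G with Q→· removed — back-door holds.
P(R|do(Q)) = P(R|Q) — no adjustment needed.

P(R|do(Q)): backdoor, adjust for ∅.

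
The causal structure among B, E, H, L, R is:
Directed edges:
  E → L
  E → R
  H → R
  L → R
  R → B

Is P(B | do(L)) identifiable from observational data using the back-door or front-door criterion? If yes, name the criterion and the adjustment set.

P(B|do(L)): backdoor, adjust for {E}.

desc(L)\{L}={B,R}; candidates ⊆ {E,H}.
size 0: {}; under {} L still reaches {B,E,R} ∋ B.
{E}: L⊥B given {E} in G with L→· removed — back-door holds.
P(B|do(L)) = Σ_{E} P(B|L,E)·P(E).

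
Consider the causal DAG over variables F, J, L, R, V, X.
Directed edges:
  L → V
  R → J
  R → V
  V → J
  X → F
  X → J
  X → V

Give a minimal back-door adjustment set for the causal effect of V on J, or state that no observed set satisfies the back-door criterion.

desc(V)\{V}={J}; candidates ⊆ {F,L,R,X}.
size 0: {}; under {} V still reaches {F,J,L,R,X} ∋ J.
size 1: {F}, {L}, {R} …(+1); under {F} V still reaches {J,L,R,X} ∋ J.
{R,X}: V⊥J given {R,X} in G with V→· removed — back-door holds.

V→J: minimal back-door set {R, X}.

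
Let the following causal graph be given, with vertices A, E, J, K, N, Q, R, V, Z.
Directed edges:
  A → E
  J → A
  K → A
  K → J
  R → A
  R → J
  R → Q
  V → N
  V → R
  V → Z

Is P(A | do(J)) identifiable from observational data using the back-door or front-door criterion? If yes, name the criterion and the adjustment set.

P(A|do(J)): backdoor, adjust for {K, R}.

desc(J)\{J}={A,E}; candidates ⊆ {K,N,Q,R,V,Z}.
size 0: {}; under {} J still reaches {A,E,K,N,Q,R,V,Z} ∋ A.
size 1: {K}, {N}, {Q} …(+3); under {K} J still reaches {A,E,N,Q,R,V,Z} ∋ A.
{K,R}: J⊥A given {K,R} in G with J→· removed — back-door holds.
P(A|do(J)) = Σ_{K,R} P(A|J,K,R)·P(K,R).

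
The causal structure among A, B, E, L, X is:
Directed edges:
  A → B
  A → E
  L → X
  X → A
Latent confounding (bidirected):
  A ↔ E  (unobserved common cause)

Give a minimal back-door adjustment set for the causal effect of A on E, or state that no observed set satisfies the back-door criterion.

A→E: no observed back-door set.

desc(A)\{A}={B,E}; candidates ⊆ {L,X}.
A↔E: latent back-door arc(s) into A.
size 0: {}; under {} A still reaches {E,L,X} ∋ E.
size 1: {L}, {X}; under {L} A still reaches {E,X} ∋ E.
size 2: {L,X}; under {L,X} A still reaches {E} ∋ E.
A↔E cannot be blocked by any observed set — no back-door set.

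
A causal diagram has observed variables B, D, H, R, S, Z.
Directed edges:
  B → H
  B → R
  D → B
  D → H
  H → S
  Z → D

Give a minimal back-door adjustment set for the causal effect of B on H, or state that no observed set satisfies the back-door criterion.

desc(B)\{B}={H,R,S}; candidates ⊆ {D,Z}.
size 0: {}; under {} B still reaches {D,H,S,Z} ∋ H.
{D}: B⊥H given {D} in G with B→· removed — back-door holds.

B→H: minimal back-door set {D}.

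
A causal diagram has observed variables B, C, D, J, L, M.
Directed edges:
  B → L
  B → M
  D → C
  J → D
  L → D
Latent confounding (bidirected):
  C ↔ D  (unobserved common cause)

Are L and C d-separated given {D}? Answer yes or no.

Bayes-Ball from L | {D} reaches {B,C,J,M}.
C ∈ reach(L|{D}) ⇒ L ⊥̸ C | {D}.

No — L and C are d-connected given {D}.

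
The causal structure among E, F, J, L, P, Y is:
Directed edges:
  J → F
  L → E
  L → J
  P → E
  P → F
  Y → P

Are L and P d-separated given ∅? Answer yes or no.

Yes — L ⊥ P | ∅.

Bayes-Ball from L | ∅ reaches {E,F,J}.
P ∉ reach(L|∅) ⇒ L ⊥ P | ∅.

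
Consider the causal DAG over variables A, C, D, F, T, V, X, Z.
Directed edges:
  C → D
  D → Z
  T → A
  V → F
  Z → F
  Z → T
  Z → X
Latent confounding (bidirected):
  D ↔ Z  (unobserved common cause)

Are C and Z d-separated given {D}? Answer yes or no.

No — C and Z are d-connected given {D}.

Bayes-Ball from C | {D} reaches {A,F,T,X,Z}.
Z ∈ reach(C|{D}) ⇒ C ⊥̸ Z | {D}.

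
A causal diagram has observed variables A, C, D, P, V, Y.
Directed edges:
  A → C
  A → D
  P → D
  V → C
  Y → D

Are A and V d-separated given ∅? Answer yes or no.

Bayes-Ball from A | ∅ reaches {C,D}.
V ∉ reach(A|∅) ⇒ A ⊥ V | ∅.

Yes — A ⊥ V | ∅.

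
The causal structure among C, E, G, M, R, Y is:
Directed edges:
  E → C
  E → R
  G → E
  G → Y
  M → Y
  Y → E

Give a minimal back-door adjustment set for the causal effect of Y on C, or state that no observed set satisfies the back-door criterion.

Y→C: minimal back-door set {G}.

desc(Y)\{Y}={C,E,R}; candidates ⊆ {G,M}.
size 0: {}; under {} Y still reaches {C,E,G,M,R} ∋ C.
{G}: Y⊥C given {G} in G with Y→· removed — back-door holds.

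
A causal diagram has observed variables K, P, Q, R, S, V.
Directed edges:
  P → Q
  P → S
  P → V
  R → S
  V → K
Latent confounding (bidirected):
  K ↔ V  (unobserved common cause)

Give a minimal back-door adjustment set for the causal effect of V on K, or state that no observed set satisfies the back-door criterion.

desc(V)\{V}={K}; candidates ⊆ {P,Q,R,S}.
V↔K: latent back-door arc(s) into V.
size 0: {}; under {} V still reaches {K,P,Q,S} ∋ K.
size 1: {P}, {Q}, {R} …(+1); under {P} V still reaches {K} ∋ K.
size 2: {P,Q}, {P,R}, {P,S} …(+3); under {P,Q} V still reaches {K} ∋ K.
V↔K cannot be blocked by any observed set — no back-door set.

V→K: no observed back-door set.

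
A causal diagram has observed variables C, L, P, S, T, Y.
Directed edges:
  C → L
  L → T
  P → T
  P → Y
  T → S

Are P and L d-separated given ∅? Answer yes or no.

Bayes-Ball from P | ∅ reaches {S,T,Y}.
L ∉ reach(P|∅) ⇒ P ⊥ L | ∅.

Yes — P ⊥ L | ∅.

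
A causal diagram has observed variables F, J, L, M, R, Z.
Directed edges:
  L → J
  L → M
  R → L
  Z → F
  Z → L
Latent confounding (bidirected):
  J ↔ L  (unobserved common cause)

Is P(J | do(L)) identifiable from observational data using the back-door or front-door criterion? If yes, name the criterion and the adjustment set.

P(J|do(L)): not identifiable (no BD/FD set).

desc(L)\{L}={J,M}; candidates ⊆ {F,R,Z}.
L↔J: latent back-door arc(s) into L.
size 0: {}; under {} L still reaches {F,J,R,Z} ∋ J.
size 1: {F}, {R}, {Z}; under {F} L still reaches {J,R,Z} ∋ J.
size 2: {F,R}, {F,Z}, {R,Z}; under {F,R} L still reaches {J,Z} ∋ J.
L↔J cannot be blocked by any observed set — no back-door set.
No mediator lies on a directed L→…→J path.
Neither criterion identifies P(J|do(L)) in this graph.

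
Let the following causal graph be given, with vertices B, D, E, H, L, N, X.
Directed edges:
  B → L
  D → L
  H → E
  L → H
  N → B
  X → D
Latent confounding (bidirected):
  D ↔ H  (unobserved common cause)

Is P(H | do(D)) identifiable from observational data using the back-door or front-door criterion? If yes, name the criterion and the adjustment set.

desc(D)\{D}={E,H,L}; candidates ⊆ {B,N,X}.
D↔H: latent back-door arc(s) into D.
size 0: {}; under {} D still reaches {E,H,X} ∋ H.
size 1: {B}, {N}, {X}; under {B} D still reaches {E,H,X} ∋ H.
size 2: {B,N}, {B,X}, {N,X}; under {B,N} D still reaches {E,H,X} ∋ H.
D↔H cannot be blocked by any observed set — no back-door set.
{L}: (i) intercepts every directed D→H path; (ii) no back-door D→{L}; (iii) {D} blocks every back-door {L}→H. Front-door holds.
P(H|do(D)) = Σ_{L} P(L|D) Σ_{D'} P(H|L,D')P(D').

P(H|do(D)): frontdoor, adjust for {L}.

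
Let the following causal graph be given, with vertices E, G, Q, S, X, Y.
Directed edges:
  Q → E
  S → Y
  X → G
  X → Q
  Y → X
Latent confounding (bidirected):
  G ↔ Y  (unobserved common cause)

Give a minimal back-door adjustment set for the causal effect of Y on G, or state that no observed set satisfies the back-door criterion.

Y→G: no observed back-door set.

desc(Y)\{Y}={E,G,Q,X}; candidates ⊆ {S}.
Y↔G: latent back-door arc(s) into Y.
size 0: {}; under {} Y still reaches {G,S} ∋ G.
size 1: {S}; under {S} Y still reaches {G} ∋ G.
Y↔G cannot be blocked by any observed set — no back-door set.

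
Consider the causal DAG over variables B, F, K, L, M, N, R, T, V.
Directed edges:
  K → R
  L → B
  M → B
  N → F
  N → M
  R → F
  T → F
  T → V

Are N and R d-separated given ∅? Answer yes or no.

Bayes-Ball from N | ∅ reaches {B,F,M}.
R ∉ reach(N|∅) ⇒ N ⊥ R | ∅.

Yes — N ⊥ R | ∅.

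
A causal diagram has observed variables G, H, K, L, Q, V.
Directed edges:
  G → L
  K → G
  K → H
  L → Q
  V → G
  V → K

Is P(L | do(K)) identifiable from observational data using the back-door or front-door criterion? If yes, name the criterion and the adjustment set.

P(L|do(K)): backdoor, adjust for {V}.

desc(K)\{K}={G,H,L,Q}; candidates ⊆ {V}.
size 0: {}; under {} K still reaches {G,L,Q,V} ∋ L.
{V}: K⊥L given {V} in G with K→· removed — back-door holds.
P(L|do(K)) = Σ_{V} P(L|K,V)·P(V).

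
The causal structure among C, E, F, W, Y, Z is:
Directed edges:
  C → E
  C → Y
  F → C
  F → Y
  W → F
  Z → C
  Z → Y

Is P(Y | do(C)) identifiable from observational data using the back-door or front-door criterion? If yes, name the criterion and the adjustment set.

P(Y|do(C)): backdoor, adjust for {F, Z}.

desc(C)\{C}={E,Y}; candidates ⊆ {F,W,Z}.
size 0: {}; under {} C still reaches {F,W,Y,Z} ∋ Y.
size 1: {F}, {W}, {Z}; under {F} C still reaches {Y,Z} ∋ Y.
{F,Z}: C⊥Y given {F,Z} in G with C→· removed — back-door holds.
P(Y|do(C)) = Σ_{F,Z} P(Y|C,F,Z)·P(F,Z).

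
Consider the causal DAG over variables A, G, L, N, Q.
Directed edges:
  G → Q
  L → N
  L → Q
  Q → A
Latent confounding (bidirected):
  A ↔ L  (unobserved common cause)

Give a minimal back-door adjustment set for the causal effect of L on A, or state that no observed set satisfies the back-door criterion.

desc(L)\{L}={A,N,Q}; candidates ⊆ {G}.
L↔A: latent back-door arc(s) into L.
size 0: {}; under {} L still reaches {A} ∋ A.
size 1: {G}; under {G} L still reaches {A} ∋ A.
L↔A cannot be blocked by any observed set — no back-door set.

L→A: no observed back-door set.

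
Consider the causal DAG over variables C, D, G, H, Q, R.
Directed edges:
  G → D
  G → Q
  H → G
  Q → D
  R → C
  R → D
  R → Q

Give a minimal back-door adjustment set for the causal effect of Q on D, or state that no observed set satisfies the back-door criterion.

Q→D: minimal back-door set {G, R}.

desc(Q)\{Q}={D}; candidates ⊆ {C,G,H,R}.
size 0: {}; under {} Q still reaches {C,D,G,H,R} ∋ D.
size 1: {C}, {G}, {H} …(+1); under {C} Q still reaches {D,G,H,R} ∋ D.
{G,R}: Q⊥D given {G,R} in G with Q→· removed — back-door holds.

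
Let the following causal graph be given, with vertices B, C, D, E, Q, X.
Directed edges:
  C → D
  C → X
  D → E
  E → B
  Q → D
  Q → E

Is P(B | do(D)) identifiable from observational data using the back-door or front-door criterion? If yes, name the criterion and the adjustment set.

P(B|do(D)): backdoor, adjust for {Q}.

desc(D)\{D}={B,E}; candidates ⊆ {C,Q,X}.
size 0: {}; under {} D still reaches {B,C,E,Q,X} ∋ B.
{Q}: D⊥B given {Q} in G with D→· removed — back-door holds.
P(B|do(D)) = Σ_{Q} P(B|D,Q)·P(Q).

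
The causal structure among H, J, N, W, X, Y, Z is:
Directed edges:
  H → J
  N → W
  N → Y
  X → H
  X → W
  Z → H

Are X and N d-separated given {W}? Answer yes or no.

No — X and N are d-connected given {W}.

Bayes-Ball from X | {W} reaches {H,J,N,Y}.
N ∈ reach(X|{W}) ⇒ X ⊥̸ N | {W}.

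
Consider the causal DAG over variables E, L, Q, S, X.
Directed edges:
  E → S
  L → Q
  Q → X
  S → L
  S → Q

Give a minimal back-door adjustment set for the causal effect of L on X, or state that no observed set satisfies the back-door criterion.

L→X: minimal back-door set {S}.

desc(L)\{L}={Q,X}; candidates ⊆ {E,S}.
size 0: {}; under {} L still reaches {E,Q,S,X} ∋ X.
{S}: L⊥X given {S} in G with L→· removed — back-door holds.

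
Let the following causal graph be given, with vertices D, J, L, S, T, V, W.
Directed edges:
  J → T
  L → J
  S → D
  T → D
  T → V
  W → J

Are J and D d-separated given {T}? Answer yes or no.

Bayes-Ball from J | {T} reaches {L,W}.
D ∉ reach(J|{T}) ⇒ J ⊥ D | {T}.

Yes — J ⊥ D | {T}.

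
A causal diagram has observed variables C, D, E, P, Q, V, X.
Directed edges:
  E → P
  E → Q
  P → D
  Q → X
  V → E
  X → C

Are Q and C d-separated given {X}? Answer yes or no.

Bayes-Ball from Q | {X} reaches {D,E,P,V}.
C ∉ reach(Q|{X}) ⇒ Q ⊥ C | {X}.

Yes — Q ⊥ C | {X}.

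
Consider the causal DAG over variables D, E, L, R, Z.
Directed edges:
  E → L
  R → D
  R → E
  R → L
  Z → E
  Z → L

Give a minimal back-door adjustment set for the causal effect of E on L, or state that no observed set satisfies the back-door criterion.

E→L: minimal back-door set {R, Z}.

desc(E)\{E}={L}; candidates ⊆ {D,R,Z}.
size 0: {}; under {} E still reaches {D,L,R,Z} ∋ L.
size 1: {D}, {R}, {Z}; under {D} E still reaches {L,R,Z} ∋ L.
{R,Z}: E⊥L given {R,Z} in G with E→· removed — back-door holds.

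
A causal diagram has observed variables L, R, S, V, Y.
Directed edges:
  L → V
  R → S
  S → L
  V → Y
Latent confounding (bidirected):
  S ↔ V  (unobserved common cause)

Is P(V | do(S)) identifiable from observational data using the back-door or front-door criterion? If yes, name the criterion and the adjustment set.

P(V|do(S)): frontdoor, adjust for {L}.

desc(S)\{S}={L,V,Y}; candidates ⊆ {R}.
S↔V: latent back-door arc(s) into S.
size 0: {}; under {} S still reaches {R,V,Y} ∋ V.
size 1: {R}; under {R} S still reaches {V,Y} ∋ V.
S↔V cannot be blocked by any observed set — no back-door set.
{L}: (i) intercepts every directed S→V path; (ii) no back-door S→{L}; (iii) {S} blocks every back-door {L}→V. Front-door holds.
P(V|do(S)) = Σ_{L} P(L|S) Σ_{S'} P(V|L,S')P(S').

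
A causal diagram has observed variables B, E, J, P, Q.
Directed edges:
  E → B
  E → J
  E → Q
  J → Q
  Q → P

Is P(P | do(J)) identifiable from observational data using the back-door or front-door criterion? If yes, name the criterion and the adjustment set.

P(P|do(J)): backdoor, adjust for {E}.

desc(J)\{J}={P,Q}; candidates ⊆ {B,E}.
size 0: {}; under {} J still reaches {B,E,P,Q} ∋ P.
{E}: J⊥P given {E} in G with J→· removed — back-door holds.
P(P|do(J)) = Σ_{E} P(P|J,E)·P(E).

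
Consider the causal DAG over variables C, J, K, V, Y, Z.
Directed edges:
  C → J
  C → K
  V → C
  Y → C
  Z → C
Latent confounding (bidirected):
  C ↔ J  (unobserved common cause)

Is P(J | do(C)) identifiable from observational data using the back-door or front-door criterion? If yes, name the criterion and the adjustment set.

P(J|do(C)): not identifiable (no BD/FD set).

desc(C)\{C}={J,K}; candidates ⊆ {V,Y,Z}.
C↔J: latent back-door arc(s) into C.
size 0: {}; under {} C still reaches {J,V,Y,Z} ∋ J.
size 1: {V}, {Y}, {Z}; under {V} C still reaches {J,Y,Z} ∋ J.
size 2: {V,Y}, {V,Z}, {Y,Z}; under {V,Y} C still reaches {J,Z} ∋ J.
C↔J cannot be blocked by any observed set — no back-door set.
No mediator lies on a directed C→…→J path.
Neither criterion identifies P(J|do(C)) in this graph.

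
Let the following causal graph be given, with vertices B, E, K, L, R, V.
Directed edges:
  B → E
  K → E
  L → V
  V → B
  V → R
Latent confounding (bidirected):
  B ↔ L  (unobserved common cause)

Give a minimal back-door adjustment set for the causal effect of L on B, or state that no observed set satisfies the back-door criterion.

L→B: no observed back-door set.

desc(L)\{L}={B,E,R,V}; candidates ⊆ {K}.
L↔B: latent back-door arc(s) into L.
size 0: {}; under {} L still reaches {B,E} ∋ B.
size 1: {K}; under {K} L still reaches {B,E} ∋ B.
L↔B cannot be blocked by any observed set — no back-door set.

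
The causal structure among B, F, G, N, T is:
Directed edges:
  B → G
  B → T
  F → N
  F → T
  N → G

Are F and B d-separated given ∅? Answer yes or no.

Bayes-Ball from F | ∅ reaches {G,N,T}.
B ∉ reach(F|∅) ⇒ F ⊥ B | ∅.

Yes — F ⊥ B | ∅.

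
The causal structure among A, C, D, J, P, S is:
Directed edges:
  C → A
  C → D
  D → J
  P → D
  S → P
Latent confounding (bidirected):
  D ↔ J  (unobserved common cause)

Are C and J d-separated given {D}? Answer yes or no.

No — C and J are d-connected given {D}.

Bayes-Ball from C | {D} reaches {A,J,P,S}.
J ∈ reach(C|{D}) ⇒ C ⊥̸ J | {D}.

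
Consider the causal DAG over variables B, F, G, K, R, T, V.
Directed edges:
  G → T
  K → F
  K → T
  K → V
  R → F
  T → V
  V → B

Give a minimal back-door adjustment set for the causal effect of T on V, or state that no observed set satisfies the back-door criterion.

T→V: minimal back-door set {K}.

desc(T)\{T}={B,V}; candidates ⊆ {F,G,K,R}.
size 0: {}; under {} T still reaches {B,F,G,K,V} ∋ V.
{K}: T⊥V given {K} in G with T→· removed — back-door holds.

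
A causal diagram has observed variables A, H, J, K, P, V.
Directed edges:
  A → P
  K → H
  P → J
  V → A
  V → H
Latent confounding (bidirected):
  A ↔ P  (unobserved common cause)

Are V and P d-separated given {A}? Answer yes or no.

No — V and P are d-connected given {A}.

Bayes-Ball from V | {A} reaches {H,J,P}.
P ∈ reach(V|{A}) ⇒ V ⊥̸ P | {A}.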